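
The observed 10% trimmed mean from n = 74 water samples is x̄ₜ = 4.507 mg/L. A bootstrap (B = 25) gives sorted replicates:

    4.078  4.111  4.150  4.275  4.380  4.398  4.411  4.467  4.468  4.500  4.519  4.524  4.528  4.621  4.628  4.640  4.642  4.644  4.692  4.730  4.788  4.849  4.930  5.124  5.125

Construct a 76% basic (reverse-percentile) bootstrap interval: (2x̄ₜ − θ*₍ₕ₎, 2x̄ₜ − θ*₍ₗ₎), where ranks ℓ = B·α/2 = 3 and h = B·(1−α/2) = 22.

(4.165, 4.864)

Percentile endpoints at ranks 3 and 22: θ*₍3₎ = 4.150, θ*₍22₎ = 4.849.
Basic interval reflects these around x̄ₜ:
  lower = 2 × 4.507 − 4.849 = 4.165
  upper = 2 × 4.507 − 4.150 = 4.864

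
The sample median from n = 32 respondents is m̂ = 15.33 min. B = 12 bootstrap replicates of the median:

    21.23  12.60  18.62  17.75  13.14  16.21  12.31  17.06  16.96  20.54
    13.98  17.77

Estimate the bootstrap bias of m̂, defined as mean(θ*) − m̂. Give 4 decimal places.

bias = +1.1842

mean(θ*) = (21.23 + 12.60 + 18.62 + 17.75 + 13.14 + 16.21 + 12.31 + 17.06 + 16.96 + 20.54 + 13.98 + 17.77) / 12 = 16.51417
bias = 16.51417 − 15.33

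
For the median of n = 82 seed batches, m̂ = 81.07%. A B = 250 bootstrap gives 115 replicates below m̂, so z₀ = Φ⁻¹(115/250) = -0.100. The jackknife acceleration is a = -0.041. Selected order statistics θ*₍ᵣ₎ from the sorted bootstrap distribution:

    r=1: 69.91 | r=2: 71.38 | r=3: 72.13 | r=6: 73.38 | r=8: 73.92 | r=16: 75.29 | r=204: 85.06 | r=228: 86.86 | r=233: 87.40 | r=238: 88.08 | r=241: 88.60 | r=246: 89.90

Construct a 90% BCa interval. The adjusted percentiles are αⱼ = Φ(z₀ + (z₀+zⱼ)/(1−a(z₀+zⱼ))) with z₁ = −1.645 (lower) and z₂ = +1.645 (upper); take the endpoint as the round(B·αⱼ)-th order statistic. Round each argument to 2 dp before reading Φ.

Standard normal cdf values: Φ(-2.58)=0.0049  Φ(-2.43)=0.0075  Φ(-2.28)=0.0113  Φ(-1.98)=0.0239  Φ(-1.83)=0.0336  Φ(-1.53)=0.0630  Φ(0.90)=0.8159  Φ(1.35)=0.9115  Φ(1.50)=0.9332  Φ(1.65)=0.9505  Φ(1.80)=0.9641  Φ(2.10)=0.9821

(73.38, 86.86)

Lower: z₀ + z₁ = -0.100 + (-1.645) = -1.745; 1 − a(z₀+z₁) = 1 − (-0.041)(-1.745) = 0.9285; argument = -0.100 + (-1.745)/0.9285 = -1.9795 → -1.98.
α₁ = Φ(-1.98) = 0.0239; rank = round(250 × 0.0239) = 6; θ*₍6₎ = 73.38.
Upper: z₀ + z₂ = 1.545; 1 − a(z₀+z₂) = 1.0633; argument = 1.3530 → 1.35; α₂ = 0.9115; rank = 228; θ*₍228₎ = 86.86.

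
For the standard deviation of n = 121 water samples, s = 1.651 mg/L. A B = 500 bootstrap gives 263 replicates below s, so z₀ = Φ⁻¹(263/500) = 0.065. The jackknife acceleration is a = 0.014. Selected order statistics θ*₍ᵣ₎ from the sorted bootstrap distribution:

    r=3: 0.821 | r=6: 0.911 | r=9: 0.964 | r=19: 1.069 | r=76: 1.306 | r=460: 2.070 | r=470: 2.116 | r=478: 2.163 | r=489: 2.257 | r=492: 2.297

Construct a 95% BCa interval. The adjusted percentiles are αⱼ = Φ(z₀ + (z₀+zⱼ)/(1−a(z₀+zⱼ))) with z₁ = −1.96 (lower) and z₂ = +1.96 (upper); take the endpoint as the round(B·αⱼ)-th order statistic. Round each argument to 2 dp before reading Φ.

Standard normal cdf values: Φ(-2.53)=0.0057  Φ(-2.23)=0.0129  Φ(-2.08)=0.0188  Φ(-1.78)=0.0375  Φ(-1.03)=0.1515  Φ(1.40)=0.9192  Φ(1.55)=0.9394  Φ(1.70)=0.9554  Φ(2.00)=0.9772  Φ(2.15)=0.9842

Lower: z₀ + z₁ = 0.065 + (-1.960) = -1.895; 1 − a(z₀+z₁) = 1 − (0.014)(-1.895) = 1.0265; argument = 0.065 + (-1.895)/1.0265 = -1.7810 → -1.78.
α₁ = Φ(-1.78) = 0.0375; rank = round(500 × 0.0375) = 19; θ*₍19₎ = 1.069.
Upper: z₀ + z₂ = 2.025; 1 − a(z₀+z₂) = 0.9717; argument = 2.1491 → 2.15; α₂ = 0.9842; rank = 492; θ*₍492₎ = 2.297.

(1.069, 2.297)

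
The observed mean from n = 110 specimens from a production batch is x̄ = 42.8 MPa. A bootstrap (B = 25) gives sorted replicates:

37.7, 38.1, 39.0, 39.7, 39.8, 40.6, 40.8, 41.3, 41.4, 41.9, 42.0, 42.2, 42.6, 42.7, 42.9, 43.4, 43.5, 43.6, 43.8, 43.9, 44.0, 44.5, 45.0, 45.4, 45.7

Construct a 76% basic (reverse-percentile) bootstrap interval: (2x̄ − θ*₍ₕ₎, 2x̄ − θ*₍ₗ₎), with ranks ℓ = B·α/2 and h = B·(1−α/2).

(41.1, 46.6)

Percentile endpoints at ranks 3 and 22: θ*₍3₎ = 39.0, θ*₍22₎ = 44.5.
Basic interval reflects these around x̄:
  lower = 2 × 42.8 − 44.5 = 41.1
  upper = 2 × 42.8 − 39.0 = 46.6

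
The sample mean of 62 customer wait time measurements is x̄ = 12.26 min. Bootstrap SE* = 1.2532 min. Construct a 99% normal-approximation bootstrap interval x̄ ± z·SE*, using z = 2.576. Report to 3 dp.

Margin = 2.576 × 1.2532 = 3.2282
Interval: 12.26 ± 3.2282

(9.032, 15.488)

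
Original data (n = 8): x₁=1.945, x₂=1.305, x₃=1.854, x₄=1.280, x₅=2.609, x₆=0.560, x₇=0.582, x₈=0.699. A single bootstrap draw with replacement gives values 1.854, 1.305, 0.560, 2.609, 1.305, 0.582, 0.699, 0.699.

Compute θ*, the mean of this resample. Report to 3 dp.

θ* = 1.202

Mean = (1.854 + 1.305 + 0.560 + 2.609 + 1.305 + 0.582 + 0.699 + 0.699) / 8 = 9.6130 / 8 = 1.202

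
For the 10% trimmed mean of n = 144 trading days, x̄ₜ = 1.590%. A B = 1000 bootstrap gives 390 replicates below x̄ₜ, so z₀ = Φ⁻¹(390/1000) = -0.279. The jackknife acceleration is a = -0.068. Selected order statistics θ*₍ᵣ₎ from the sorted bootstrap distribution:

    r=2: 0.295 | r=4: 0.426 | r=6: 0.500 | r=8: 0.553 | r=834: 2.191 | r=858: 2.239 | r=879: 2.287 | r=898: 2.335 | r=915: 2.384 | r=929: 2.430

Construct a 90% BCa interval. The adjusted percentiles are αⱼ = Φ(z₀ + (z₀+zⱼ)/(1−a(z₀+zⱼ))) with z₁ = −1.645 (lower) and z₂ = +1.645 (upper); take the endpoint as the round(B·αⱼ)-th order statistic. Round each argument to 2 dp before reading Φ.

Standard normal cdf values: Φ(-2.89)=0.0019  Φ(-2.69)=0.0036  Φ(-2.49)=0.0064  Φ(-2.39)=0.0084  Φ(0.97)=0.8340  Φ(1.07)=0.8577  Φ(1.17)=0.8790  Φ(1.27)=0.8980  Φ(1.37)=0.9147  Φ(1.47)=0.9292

(0.500, 2.191)

Lower: z₀ + z₁ = -0.279 + (-1.645) = -1.924; 1 − a(z₀+z₁) = 1 − (-0.068)(-1.924) = 0.8692; argument = -0.279 + (-1.924)/0.8692 = -2.4926 → -2.49.
α₁ = Φ(-2.49) = 0.0064; rank = round(1000 × 0.0064) = 6; θ*₍6₎ = 0.500.
Upper: z₀ + z₂ = 1.366; 1 − a(z₀+z₂) = 1.0929; argument = 0.9709 → 0.97; α₂ = 0.8340; rank = 834; θ*₍834₎ = 2.191.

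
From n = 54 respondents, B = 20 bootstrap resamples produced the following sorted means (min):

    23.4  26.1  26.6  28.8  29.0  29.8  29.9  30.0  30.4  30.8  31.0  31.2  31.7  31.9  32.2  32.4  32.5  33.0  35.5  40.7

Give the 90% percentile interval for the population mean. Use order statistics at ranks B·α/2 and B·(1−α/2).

(23.4, 35.5)

α = 0.10; lower rank = 20 × 0.050 = 1; upper rank = 20 × 0.950 = 19.
The 1st smallest replicate is 23.4; the 19th is 35.5.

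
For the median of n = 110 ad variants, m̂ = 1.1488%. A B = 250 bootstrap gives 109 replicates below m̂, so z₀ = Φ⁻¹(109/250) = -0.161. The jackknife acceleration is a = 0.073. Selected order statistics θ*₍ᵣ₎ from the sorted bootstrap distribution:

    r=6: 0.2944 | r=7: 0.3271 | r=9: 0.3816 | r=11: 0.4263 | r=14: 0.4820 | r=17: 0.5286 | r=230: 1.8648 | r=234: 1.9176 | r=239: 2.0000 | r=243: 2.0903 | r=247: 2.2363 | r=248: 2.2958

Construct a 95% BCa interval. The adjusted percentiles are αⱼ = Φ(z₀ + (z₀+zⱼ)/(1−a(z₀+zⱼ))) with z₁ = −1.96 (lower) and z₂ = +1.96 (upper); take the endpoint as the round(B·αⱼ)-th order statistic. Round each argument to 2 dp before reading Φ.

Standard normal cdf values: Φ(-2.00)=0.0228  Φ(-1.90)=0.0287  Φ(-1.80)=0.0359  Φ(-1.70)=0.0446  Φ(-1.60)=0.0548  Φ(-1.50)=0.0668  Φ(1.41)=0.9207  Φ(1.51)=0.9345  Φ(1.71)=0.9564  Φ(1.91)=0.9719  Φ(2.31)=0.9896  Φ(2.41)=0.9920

Lower: z₀ + z₁ = -0.161 + (-1.960) = -2.121; 1 − a(z₀+z₁) = 1 − (0.073)(-2.121) = 1.1548; argument = -0.161 + (-2.121)/1.1548 = -1.9976 → -2.00.
α₁ = Φ(-2.00) = 0.0228; rank = round(250 × 0.0228) = 6; θ*₍6₎ = 0.2944.
Upper: z₀ + z₂ = 1.799; 1 − a(z₀+z₂) = 0.8687; argument = 1.9100 → 1.91; α₂ = 0.9719; rank = 243; θ*₍243₎ = 2.0903.

(0.2944, 2.0903)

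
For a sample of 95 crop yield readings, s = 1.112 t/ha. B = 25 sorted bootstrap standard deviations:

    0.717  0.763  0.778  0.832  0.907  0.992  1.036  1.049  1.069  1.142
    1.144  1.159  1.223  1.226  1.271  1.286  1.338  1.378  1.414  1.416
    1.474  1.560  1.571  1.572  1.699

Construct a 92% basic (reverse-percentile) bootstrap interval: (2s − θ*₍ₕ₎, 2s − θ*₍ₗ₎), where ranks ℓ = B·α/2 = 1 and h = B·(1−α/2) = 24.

(0.652, 1.507)

Percentile endpoints at ranks 1 and 24: θ*₍1₎ = 0.717, θ*₍24₎ = 1.572.
Basic interval reflects these around s:
  lower = 2 × 1.112 − 1.572 = 0.652
  upper = 2 × 1.112 − 0.717 = 1.507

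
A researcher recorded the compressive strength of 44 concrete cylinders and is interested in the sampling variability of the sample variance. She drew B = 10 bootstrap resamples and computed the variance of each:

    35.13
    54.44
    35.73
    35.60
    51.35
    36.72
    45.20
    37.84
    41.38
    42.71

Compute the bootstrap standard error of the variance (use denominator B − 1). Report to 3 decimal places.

SE* = 6.867

Bootstrap SE is the standard deviation of the 10 replicate variances.
Mean of replicates: (35.13 + 54.44 + 35.73 + 35.60 + 51.35 + 36.72 + 45.20 + 37.84 + 41.38 + 42.71) / 10 = 416.1000 / 10 = 41.6100
Sum of squared deviations: (−6.4800)² + (+12.8300)² + (−5.8800)² + (−6.0100)² + (+9.7400)² + (−4.8900)² + (+3.5900)² + (−3.7700)² + (−0.2300)² + (+1.1000)² = 424.4374
Variance = 424.4374 / 9 = 47.1597
SE* = √47.1597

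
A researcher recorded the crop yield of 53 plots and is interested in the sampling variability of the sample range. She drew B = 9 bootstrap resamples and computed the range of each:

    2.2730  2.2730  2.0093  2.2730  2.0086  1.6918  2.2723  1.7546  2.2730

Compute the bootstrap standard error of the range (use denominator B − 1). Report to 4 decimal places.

SE* = 0.2375

Bootstrap SE is the standard deviation of the 9 replicate ranges.
Mean of replicates: (2.2730 + 2.2730 + 2.0093 + 2.2730 + 2.0086 + 1.6918 + 2.2723 + 1.7546 + 2.2730) / 9 = 18.82860 / 9 = 2.09207
Sum of squared deviations: (+0.18093)² + (+0.18093)² + (−0.08277)² + (+0.18093)² + (−0.08347)² + (−0.40027)² + (+0.18023)² + (−0.33747)² + (+0.18093)² = 0.45135
Variance = 0.45135 / 8 = 0.05642
SE* = √0.05642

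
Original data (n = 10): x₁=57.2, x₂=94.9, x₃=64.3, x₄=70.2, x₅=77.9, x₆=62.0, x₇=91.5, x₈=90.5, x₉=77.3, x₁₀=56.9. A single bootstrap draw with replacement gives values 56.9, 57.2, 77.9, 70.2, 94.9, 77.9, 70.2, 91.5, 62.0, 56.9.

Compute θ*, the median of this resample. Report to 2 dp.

θ* = 70.20

Sorted: 56.9, 56.9, 57.2, 62.0, 70.2, 70.2, 77.9, 77.9, 91.5, 94.9
Median = average of the two middle values = 70.20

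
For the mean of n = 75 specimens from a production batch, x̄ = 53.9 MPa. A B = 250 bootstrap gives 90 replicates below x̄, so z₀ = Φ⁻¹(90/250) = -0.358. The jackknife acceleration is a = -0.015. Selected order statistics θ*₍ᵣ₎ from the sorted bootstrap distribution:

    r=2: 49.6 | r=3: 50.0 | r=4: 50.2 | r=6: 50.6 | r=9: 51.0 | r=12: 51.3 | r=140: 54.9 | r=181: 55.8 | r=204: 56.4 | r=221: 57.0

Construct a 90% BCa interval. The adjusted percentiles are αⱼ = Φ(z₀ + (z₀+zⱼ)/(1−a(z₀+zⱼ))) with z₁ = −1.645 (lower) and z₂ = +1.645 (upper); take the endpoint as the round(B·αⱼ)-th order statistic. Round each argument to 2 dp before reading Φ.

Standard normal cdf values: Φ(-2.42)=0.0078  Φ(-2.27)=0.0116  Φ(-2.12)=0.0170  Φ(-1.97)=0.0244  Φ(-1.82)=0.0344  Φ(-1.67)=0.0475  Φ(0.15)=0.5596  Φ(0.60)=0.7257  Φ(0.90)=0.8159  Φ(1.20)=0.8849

(49.6, 56.4)

Lower: z₀ + z₁ = -0.358 + (-1.645) = -2.003; 1 − a(z₀+z₁) = 1 − (-0.015)(-2.003) = 0.9700; argument = -0.358 + (-2.003)/0.9700 = -2.4230 → -2.42.
α₁ = Φ(-2.42) = 0.0078; rank = round(250 × 0.0078) = 2; θ*₍2₎ = 49.6.
Upper: z₀ + z₂ = 1.287; 1 − a(z₀+z₂) = 1.0193; argument = 0.9046 → 0.90; α₂ = 0.8159; rank = 204; θ*₍204₎ = 56.4.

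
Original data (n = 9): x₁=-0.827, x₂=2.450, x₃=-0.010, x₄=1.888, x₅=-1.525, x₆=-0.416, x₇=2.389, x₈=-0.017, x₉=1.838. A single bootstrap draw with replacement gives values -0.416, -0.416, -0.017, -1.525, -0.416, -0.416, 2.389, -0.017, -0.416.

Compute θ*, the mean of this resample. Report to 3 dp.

θ* = -0.139

Mean = ((-0.416) + (-0.416) + (-0.017) + (-1.525) + (-0.416) + (-0.416) + 2.389 + (-0.017) + (-0.416)) / 9 = -1.2500 / 9 = -0.139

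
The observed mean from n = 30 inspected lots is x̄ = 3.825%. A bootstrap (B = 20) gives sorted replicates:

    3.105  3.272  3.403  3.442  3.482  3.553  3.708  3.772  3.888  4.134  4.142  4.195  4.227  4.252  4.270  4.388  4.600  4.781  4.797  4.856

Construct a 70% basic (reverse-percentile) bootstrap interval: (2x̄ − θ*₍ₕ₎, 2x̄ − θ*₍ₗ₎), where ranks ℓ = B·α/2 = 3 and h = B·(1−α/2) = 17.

(3.050, 4.247)

Percentile endpoints at ranks 3 and 17: θ*₍3₎ = 3.403, θ*₍17₎ = 4.600.
Basic interval reflects these around x̄:
  lower = 2 × 3.825 − 4.600 = 3.050
  upper = 2 × 3.825 − 3.403 = 4.247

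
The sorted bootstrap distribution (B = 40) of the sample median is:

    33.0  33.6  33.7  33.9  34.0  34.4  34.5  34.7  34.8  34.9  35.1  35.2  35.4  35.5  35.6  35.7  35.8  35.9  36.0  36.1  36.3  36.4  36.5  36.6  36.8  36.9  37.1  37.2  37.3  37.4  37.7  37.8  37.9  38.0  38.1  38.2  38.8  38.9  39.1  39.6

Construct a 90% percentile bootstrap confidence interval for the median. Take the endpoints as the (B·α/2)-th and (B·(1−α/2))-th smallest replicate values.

(33.6, 38.9)

α = 0.10; lower rank = 40 × 0.050 = 2; upper rank = 40 × 0.950 = 38.
The 2nd smallest replicate is 33.6; the 38th is 38.9.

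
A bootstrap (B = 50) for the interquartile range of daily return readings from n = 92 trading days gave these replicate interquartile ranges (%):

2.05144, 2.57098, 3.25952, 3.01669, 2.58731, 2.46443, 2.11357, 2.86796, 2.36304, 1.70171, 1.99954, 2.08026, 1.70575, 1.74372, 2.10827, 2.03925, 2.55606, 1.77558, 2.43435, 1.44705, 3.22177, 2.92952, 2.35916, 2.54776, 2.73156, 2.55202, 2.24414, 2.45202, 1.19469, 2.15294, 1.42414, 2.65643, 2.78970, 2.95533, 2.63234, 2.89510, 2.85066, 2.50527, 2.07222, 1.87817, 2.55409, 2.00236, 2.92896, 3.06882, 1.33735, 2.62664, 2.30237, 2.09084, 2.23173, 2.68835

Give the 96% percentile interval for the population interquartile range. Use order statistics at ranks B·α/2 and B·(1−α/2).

(1.19469, 3.22177)

Sorted replicates: 1.19469, 1.33735, 1.42414, 1.44705, 1.70171, 1.70575, 1.74372, 1.77558, 1.87817, 1.99954, 2.00236, 2.03925, 2.05144, 2.07222, 2.08026, 2.09084, 2.10827, 2.11357, 2.15294, 2.23173, 2.24414, 2.30237, 2.35916, 2.36304, 2.43435, 2.45202, 2.46443, 2.50527, 2.54776, 2.55202, 2.55409, 2.55606, 2.57098, 2.58731, 2.62664, 2.63234, 2.65643, 2.68835, 2.73156, 2.78970, 2.85066, 2.86796, 2.89510, 2.92896, 2.92952, 2.95533, 3.01669, 3.06882, 3.22177, 3.25952
α = 0.04; lower rank = 50 × 0.020 = 1; upper rank = 50 × 0.980 = 49.
The 1st smallest replicate is 1.19469; the 49th is 3.22177.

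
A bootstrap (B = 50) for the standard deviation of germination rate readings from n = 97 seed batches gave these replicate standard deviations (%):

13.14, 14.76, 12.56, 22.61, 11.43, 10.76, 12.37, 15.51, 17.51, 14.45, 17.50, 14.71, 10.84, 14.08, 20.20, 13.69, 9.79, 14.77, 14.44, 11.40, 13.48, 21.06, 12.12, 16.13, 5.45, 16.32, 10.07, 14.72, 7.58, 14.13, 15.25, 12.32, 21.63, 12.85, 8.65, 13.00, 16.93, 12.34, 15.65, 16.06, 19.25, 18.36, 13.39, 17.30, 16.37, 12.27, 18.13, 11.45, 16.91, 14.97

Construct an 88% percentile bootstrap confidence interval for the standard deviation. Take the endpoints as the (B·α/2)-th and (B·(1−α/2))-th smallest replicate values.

Sorted replicates: 5.45, 7.58, 8.65, 9.79, 10.07, 10.76, 10.84, 11.40, 11.43, 11.45, 12.12, 12.27, 12.32, 12.34, 12.37, 12.56, 12.85, 13.00, 13.14, 13.39, 13.48, 13.69, 14.08, 14.13, 14.44, 14.45, 14.71, 14.72, 14.76, 14.77, 14.97, 15.25, 15.51, 15.65, 16.06, 16.13, 16.32, 16.37, 16.91, 16.93, 17.30, 17.50, 17.51, 18.13, 18.36, 19.25, 20.20, 21.06, 21.63, 22.61
α = 0.12; lower rank = 50 × 0.060 = 3; upper rank = 50 × 0.940 = 47.
The 3rd smallest replicate is 8.65; the 47th is 20.20.

(8.65, 20.20)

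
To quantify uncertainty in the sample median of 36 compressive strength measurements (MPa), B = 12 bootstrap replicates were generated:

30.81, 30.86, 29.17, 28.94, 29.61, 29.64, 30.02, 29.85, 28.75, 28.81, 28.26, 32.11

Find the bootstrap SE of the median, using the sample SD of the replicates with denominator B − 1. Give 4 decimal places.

SE* = 1.0927

Bootstrap SE is the standard deviation of the 12 replicate medians.
Mean of replicates: (30.81 + 30.86 + 29.17 + 28.94 + 29.61 + 29.64 + 30.02 + 29.85 + 28.75 + 28.81 + 28.26 + 32.11) / 12 = 356.83000 / 12 = 29.73583
Sum of squared deviations: (+1.07417)² + (+1.12417)² + (−0.56583)² + (−0.79583)² + (−0.12583)² + (−0.09583)² + (+0.28417)² + (+0.11417)² + (−0.98583)² + (−0.92583)² + (−1.47583)² + (+2.37417)² = 13.13369
Variance = 13.13369 / 11 = 1.19397
SE* = √1.19397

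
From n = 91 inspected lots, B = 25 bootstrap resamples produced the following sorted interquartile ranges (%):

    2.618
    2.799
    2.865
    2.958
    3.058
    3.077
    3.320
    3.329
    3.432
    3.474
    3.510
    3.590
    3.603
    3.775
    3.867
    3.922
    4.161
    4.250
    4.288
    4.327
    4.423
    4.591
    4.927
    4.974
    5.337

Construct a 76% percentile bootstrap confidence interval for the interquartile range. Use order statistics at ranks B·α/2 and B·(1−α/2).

(2.865, 4.591)

α = 0.24; lower rank = 25 × 0.120 = 3; upper rank = 25 × 0.880 = 22.
The 3rd smallest replicate is 2.865; the 22nd is 4.591.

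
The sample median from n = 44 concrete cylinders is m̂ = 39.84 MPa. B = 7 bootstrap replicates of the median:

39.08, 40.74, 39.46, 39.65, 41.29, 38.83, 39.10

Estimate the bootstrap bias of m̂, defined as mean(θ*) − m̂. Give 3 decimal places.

bias = −0.104

mean(θ*) = (39.08 + 40.74 + 39.46 + 39.65 + 41.29 + 38.83 + 39.10) / 7 = 39.7357
bias = 39.7357 − 39.84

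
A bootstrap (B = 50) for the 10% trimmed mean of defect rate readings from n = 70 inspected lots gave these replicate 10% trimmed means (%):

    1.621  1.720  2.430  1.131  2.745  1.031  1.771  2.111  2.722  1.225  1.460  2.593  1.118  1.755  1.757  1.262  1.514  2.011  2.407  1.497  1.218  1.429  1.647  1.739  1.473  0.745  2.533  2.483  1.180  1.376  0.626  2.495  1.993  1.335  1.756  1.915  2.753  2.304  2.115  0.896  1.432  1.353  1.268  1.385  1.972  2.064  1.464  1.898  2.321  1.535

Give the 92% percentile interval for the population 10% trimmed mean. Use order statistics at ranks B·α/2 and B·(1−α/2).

Sorted replicates: 0.626, 0.745, 0.896, 1.031, 1.118, 1.131, 1.180, 1.218, 1.225, 1.262, 1.268, 1.335, 1.353, 1.376, 1.385, 1.429, 1.432, 1.460, 1.464, 1.473, 1.497, 1.514, 1.535, 1.621, 1.647, 1.720, 1.739, 1.755, 1.756, 1.757, 1.771, 1.898, 1.915, 1.972, 1.993, 2.011, 2.064, 2.111, 2.115, 2.304, 2.321, 2.407, 2.430, 2.483, 2.495, 2.533, 2.593, 2.722, 2.745, 2.753
α = 0.08; lower rank = 50 × 0.040 = 2; upper rank = 50 × 0.960 = 48.
The 2nd smallest replicate is 0.745; the 48th is 2.722.

(0.745, 2.722)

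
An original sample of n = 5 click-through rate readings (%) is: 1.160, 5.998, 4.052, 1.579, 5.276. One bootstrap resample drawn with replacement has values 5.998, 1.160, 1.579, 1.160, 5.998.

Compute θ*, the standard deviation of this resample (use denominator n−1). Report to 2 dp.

Mean = 3.1790; sum of squared deviations = 26.6062
s² = 26.6062 / 4 = 6.6516
s = √6.6516 = 2.58

θ* = 2.58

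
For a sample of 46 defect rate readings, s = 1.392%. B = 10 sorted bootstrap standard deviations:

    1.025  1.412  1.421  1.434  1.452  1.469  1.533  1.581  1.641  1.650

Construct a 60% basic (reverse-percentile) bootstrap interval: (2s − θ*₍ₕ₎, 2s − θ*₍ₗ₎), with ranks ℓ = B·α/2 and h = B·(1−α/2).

Percentile endpoints at ranks 2 and 8: θ*₍2₎ = 1.412, θ*₍8₎ = 1.581.
Basic interval reflects these around s:
  lower = 2 × 1.392 − 1.581 = 1.203
  upper = 2 × 1.392 − 1.412 = 1.372

(1.203, 1.372)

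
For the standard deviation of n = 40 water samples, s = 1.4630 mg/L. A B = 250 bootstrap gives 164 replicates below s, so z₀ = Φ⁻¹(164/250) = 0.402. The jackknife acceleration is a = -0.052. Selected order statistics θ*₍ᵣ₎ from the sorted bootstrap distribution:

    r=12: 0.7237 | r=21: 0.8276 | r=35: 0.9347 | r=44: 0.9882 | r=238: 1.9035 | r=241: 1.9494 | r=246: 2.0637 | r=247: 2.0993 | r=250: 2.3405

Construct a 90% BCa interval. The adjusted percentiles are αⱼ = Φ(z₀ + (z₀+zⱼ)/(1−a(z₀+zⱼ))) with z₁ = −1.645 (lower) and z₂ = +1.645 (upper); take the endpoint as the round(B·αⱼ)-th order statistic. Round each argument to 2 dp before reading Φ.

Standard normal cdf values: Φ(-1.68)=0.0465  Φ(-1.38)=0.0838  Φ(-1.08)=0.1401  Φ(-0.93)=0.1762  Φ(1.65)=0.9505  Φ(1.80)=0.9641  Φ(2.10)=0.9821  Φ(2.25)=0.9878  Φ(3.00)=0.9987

(0.9882, 2.0993)

Lower: z₀ + z₁ = 0.402 + (-1.645) = -1.243; 1 − a(z₀+z₁) = 1 − (-0.052)(-1.243) = 0.9354; argument = 0.402 + (-1.243)/0.9354 = -0.9269 → -0.93.
α₁ = Φ(-0.93) = 0.1762; rank = round(250 × 0.1762) = 44; θ*₍44₎ = 0.9882.
Upper: z₀ + z₂ = 2.047; 1 − a(z₀+z₂) = 1.1064; argument = 2.2521 → 2.25; α₂ = 0.9878; rank = 247; θ*₍247₎ = 2.0993.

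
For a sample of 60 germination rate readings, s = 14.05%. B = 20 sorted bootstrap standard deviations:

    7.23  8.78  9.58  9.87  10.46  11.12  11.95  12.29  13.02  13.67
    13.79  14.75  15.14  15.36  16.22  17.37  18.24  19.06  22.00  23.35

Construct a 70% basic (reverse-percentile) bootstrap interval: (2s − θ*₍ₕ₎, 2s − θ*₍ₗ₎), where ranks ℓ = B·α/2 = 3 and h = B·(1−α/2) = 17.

Percentile endpoints at ranks 3 and 17: θ*₍3₎ = 9.58, θ*₍17₎ = 18.24.
Basic interval reflects these around s:
  lower = 2 × 14.05 − 18.24 = 9.86
  upper = 2 × 14.05 − 9.58 = 18.52

(9.86, 18.52)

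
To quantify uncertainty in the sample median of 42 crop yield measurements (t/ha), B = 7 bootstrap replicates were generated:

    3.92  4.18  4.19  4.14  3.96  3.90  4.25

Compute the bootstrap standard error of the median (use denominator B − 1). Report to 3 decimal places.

Bootstrap SE is the standard deviation of the 7 replicate medians.
Mean of replicates: (3.92 + 4.18 + 4.19 + 4.14 + 3.96 + 3.90 + 4.25) / 7 = 28.54000 / 7 = 4.07714
Sum of squared deviations: (−0.15714)² + (+0.10286)² + (+0.11286)² + (+0.06286)² + (−0.11714)² + (−0.17714)² + (+0.17286)² = 0.12694
Variance = 0.12694 / 6 = 0.02116
SE* = √0.02116

SE* = 0.145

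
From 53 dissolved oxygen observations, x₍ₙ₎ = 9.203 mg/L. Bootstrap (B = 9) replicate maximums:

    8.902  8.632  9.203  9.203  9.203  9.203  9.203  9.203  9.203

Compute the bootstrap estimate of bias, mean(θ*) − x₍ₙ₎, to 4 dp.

bias = −0.0969

mean(θ*) = (8.902 + 8.632 + 9.203 + 9.203 + 9.203 + 9.203 + 9.203 + 9.203 + 9.203) / 9 = 9.10611
bias = 9.10611 − 9.203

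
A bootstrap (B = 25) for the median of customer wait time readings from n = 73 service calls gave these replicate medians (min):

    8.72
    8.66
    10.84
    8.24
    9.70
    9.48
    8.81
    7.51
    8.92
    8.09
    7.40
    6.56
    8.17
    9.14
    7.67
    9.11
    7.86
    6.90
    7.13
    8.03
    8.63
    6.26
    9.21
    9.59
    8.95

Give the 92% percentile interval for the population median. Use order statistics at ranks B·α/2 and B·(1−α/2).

Sorted replicates: 6.26, 6.56, 6.90, 7.13, 7.40, 7.51, 7.67, 7.86, 8.03, 8.09, 8.17, 8.24, 8.63, 8.66, 8.72, 8.81, 8.92, 8.95, 9.11, 9.14, 9.21, 9.48, 9.59, 9.70, 10.84
α = 0.08; lower rank = 25 × 0.040 = 1; upper rank = 25 × 0.960 = 24.
The 1st smallest replicate is 6.26; the 24th is 9.70.

(6.26, 9.70)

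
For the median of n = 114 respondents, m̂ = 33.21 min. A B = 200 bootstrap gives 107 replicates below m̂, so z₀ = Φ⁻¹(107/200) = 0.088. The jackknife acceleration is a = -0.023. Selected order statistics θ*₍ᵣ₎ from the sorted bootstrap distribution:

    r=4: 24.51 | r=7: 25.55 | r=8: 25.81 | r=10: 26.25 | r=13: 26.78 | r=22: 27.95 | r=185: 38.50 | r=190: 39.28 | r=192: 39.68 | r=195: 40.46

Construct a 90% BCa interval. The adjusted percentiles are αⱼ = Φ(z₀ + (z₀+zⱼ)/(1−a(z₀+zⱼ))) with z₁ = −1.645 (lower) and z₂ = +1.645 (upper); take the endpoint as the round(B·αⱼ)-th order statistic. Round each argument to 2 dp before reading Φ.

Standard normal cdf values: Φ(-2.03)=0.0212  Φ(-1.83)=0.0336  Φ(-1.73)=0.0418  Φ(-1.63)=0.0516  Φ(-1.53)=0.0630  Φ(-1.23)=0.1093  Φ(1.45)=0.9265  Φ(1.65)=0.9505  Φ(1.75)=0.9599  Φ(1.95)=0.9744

(26.78, 39.68)

Lower: z₀ + z₁ = 0.088 + (-1.645) = -1.557; 1 − a(z₀+z₁) = 1 − (-0.023)(-1.557) = 0.9642; argument = 0.088 + (-1.557)/0.9642 = -1.5268 → -1.53.
α₁ = Φ(-1.53) = 0.0630; rank = round(200 × 0.0630) = 13; θ*₍13₎ = 26.78.
Upper: z₀ + z₂ = 1.733; 1 − a(z₀+z₂) = 1.0399; argument = 1.7546 → 1.75; α₂ = 0.9599; rank = 192; θ*₍192₎ = 39.68.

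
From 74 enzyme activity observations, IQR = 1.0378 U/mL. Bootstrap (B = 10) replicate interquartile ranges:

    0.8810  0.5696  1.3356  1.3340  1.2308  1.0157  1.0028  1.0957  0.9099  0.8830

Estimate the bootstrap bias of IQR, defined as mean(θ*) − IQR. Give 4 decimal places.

bias = −0.0120

mean(θ*) = (0.8810 + 0.5696 + 1.3356 + 1.3340 + 1.2308 + 1.0157 + 1.0028 + 1.0957 + 0.9099 + 0.8830) / 10 = 1.02581
bias = 1.02581 − 1.0378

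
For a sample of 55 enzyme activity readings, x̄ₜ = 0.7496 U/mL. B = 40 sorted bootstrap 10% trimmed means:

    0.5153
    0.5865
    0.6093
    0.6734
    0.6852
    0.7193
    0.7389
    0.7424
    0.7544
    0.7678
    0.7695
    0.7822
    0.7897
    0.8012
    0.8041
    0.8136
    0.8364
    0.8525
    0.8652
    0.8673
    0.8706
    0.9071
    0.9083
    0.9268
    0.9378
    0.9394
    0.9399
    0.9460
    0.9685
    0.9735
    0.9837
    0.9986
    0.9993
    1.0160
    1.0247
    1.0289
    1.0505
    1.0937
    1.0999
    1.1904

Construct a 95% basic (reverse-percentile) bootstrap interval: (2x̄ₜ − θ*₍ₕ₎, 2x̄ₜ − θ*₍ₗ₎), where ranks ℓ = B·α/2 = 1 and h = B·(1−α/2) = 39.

Percentile endpoints at ranks 1 and 39: θ*₍1₎ = 0.5153, θ*₍39₎ = 1.0999.
Basic interval reflects these around x̄ₜ:
  lower = 2 × 0.7496 − 1.0999 = 0.3993
  upper = 2 × 0.7496 − 0.5153 = 0.9839

(0.3993, 0.9839)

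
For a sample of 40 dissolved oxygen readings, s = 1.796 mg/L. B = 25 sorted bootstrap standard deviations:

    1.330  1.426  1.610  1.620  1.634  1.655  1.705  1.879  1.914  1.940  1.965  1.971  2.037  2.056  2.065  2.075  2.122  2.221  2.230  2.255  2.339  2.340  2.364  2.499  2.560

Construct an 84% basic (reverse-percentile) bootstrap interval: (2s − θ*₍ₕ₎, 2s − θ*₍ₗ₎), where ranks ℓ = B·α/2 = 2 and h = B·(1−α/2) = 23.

(1.228, 2.166)

Percentile endpoints at ranks 2 and 23: θ*₍2₎ = 1.426, θ*₍23₎ = 2.364.
Basic interval reflects these around s:
  lower = 2 × 1.796 − 2.364 = 1.228
  upper = 2 × 1.796 − 1.426 = 2.166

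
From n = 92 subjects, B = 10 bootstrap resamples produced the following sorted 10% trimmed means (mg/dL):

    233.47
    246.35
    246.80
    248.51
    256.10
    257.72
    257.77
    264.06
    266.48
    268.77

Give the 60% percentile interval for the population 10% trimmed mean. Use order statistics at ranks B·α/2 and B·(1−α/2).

α = 0.40; lower rank = 10 × 0.200 = 2; upper rank = 10 × 0.800 = 8.
The 2nd smallest replicate is 246.35; the 8th is 264.06.

(246.35, 264.06)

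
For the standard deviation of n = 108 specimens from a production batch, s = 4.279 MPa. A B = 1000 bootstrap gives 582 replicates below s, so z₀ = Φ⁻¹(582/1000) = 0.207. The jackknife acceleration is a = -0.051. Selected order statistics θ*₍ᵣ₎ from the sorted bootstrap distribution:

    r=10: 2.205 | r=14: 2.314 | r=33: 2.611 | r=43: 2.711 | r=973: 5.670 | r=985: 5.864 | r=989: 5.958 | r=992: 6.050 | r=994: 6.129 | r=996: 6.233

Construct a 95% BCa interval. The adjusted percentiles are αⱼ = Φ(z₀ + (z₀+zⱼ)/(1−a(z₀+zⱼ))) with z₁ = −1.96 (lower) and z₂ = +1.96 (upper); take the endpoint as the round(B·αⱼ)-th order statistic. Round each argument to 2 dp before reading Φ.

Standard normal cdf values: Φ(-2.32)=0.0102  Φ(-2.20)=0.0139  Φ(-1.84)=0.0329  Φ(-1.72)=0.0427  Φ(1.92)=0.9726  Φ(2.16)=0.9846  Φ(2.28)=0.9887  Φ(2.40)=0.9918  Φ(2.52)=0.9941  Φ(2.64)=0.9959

Lower: z₀ + z₁ = 0.207 + (-1.960) = -1.753; 1 − a(z₀+z₁) = 1 − (-0.051)(-1.753) = 0.9106; argument = 0.207 + (-1.753)/0.9106 = -1.7181 → -1.72.
α₁ = Φ(-1.72) = 0.0427; rank = round(1000 × 0.0427) = 43; θ*₍43₎ = 2.711.
Upper: z₀ + z₂ = 2.167; 1 − a(z₀+z₂) = 1.1105; argument = 2.1583 → 2.16; α₂ = 0.9846; rank = 985; θ*₍985₎ = 5.864.

(2.711, 5.864)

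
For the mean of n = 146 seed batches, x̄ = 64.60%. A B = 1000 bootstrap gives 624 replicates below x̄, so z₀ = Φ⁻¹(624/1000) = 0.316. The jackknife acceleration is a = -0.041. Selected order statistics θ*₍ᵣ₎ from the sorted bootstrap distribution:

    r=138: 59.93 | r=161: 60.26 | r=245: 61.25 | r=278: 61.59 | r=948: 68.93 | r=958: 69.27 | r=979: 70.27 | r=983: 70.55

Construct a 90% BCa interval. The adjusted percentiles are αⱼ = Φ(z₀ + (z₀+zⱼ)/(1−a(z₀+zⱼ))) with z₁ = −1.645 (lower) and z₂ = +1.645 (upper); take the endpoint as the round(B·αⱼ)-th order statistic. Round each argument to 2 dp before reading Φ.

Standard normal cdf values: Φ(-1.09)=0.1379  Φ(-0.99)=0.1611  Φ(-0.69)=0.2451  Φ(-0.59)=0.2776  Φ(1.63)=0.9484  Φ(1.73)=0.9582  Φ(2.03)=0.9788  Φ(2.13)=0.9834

(59.93, 70.55)

Lower: z₀ + z₁ = 0.316 + (-1.645) = -1.329; 1 − a(z₀+z₁) = 1 − (-0.041)(-1.329) = 0.9455; argument = 0.316 + (-1.329)/0.9455 = -1.0896 → -1.09.
α₁ = Φ(-1.09) = 0.1379; rank = round(1000 × 0.1379) = 138; θ*₍138₎ = 59.93.
Upper: z₀ + z₂ = 1.961; 1 − a(z₀+z₂) = 1.0804; argument = 2.1311 → 2.13; α₂ = 0.9834; rank = 983; θ*₍983₎ = 70.55.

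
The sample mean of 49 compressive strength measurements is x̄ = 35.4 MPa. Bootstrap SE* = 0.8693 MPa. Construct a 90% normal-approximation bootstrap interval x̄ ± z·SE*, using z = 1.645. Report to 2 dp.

Margin = 1.645 × 0.8693 = 1.430
Interval: 35.4 ± 1.430

(33.97, 36.83)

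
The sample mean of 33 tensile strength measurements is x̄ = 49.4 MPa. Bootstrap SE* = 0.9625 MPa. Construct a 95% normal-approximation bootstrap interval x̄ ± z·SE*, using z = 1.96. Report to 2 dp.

Margin = 1.96 × 0.9625 = 1.887
Interval: 49.4 ± 1.887

(47.51, 51.29)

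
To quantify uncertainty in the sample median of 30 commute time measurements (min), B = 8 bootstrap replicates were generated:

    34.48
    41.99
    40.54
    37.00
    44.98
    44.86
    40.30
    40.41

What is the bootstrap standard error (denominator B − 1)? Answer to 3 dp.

SE* = 3.582

Bootstrap SE is the standard deviation of the 8 replicate medians.
Mean of replicates: (34.48 + 41.99 + 40.54 + 37.00 + 44.98 + 44.86 + 40.30 + 40.41) / 8 = 324.5600 / 8 = 40.5700
Sum of squared deviations: (−6.0900)² + (+1.4200)² + (−0.0300)² + (−3.5700)² + (+4.4100)² + (+4.2900)² + (−0.2700)² + (−0.1600)² = 89.8010
Variance = 89.8010 / 7 = 12.8287
SE* = √12.8287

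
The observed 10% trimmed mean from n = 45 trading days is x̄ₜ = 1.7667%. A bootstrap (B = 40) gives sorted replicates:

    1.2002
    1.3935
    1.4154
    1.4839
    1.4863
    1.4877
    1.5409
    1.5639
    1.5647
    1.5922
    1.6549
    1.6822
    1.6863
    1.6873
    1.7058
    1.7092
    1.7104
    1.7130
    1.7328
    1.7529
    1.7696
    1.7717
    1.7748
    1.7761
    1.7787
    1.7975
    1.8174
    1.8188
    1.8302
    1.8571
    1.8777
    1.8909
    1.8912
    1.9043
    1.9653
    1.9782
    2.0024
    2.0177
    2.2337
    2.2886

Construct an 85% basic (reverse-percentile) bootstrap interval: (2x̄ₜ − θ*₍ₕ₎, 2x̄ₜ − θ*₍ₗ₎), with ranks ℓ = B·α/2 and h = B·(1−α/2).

Percentile endpoints at ranks 3 and 37: θ*₍3₎ = 1.4154, θ*₍37₎ = 2.0024.
Basic interval reflects these around x̄ₜ:
  lower = 2 × 1.7667 − 2.0024 = 1.5310
  upper = 2 × 1.7667 − 1.4154 = 2.1180

(1.5310, 2.1180)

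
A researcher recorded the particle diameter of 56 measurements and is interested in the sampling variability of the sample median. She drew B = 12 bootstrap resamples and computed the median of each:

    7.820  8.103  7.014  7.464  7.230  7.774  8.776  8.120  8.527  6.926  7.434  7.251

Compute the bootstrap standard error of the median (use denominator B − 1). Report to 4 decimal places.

SE* = 0.5892

Bootstrap SE is the standard deviation of the 12 replicate medians.
Mean of replicates: (7.820 + 8.103 + 7.014 + 7.464 + 7.230 + 7.774 + 8.776 + 8.120 + 8.527 + 6.926 + 7.434 + 7.251) / 12 = 92.43900 / 12 = 7.70325
Sum of squared deviations: (+0.11675)² + (+0.39975)² + (−0.68925)² + (−0.23925)² + (−0.47325)² + (+0.07075)² + (+1.07275)² + (+0.41675)² + (+0.82375)² + (−0.77725)² + (−0.26925)² + (−0.45225)² = 3.81889
Variance = 3.81889 / 11 = 0.34717
SE* = √0.34717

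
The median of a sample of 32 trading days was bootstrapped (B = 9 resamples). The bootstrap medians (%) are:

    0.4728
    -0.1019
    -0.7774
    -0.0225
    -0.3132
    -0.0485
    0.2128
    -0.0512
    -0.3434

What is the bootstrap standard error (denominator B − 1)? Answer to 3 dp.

SE* = 0.354

Bootstrap SE is the standard deviation of the 9 replicate medians.
Mean of replicates: (0.4728 + (-0.1019) + (-0.7774) + (-0.0225) + (-0.3132) + (-0.0485) + 0.2128 + (-0.0512) + (-0.3434)) / 9 = -0.97250 / 9 = -0.10806
Sum of squared deviations: (+0.58086)² + (+0.00616)² + (−0.66934)² + (+0.08556)² + (−0.20514)² + (+0.05956)² + (+0.32086)² + (+0.05686)² + (−0.23534)² = 0.99997
Variance = 0.99997 / 8 = 0.12500
SE* = √0.12500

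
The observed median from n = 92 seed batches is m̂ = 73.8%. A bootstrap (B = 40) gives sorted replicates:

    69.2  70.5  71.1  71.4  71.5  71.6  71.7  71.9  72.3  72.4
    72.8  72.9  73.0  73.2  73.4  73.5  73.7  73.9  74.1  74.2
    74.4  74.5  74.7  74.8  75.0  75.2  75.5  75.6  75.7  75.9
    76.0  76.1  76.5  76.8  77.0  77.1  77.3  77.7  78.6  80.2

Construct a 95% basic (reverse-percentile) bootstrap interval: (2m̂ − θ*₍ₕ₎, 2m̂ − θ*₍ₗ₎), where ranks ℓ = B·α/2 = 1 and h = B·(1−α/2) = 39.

Percentile endpoints at ranks 1 and 39: θ*₍1₎ = 69.2, θ*₍39₎ = 78.6.
Basic interval reflects these around m̂:
  lower = 2 × 73.8 − 78.6 = 69.0
  upper = 2 × 73.8 − 69.2 = 78.4

(69.0, 78.4)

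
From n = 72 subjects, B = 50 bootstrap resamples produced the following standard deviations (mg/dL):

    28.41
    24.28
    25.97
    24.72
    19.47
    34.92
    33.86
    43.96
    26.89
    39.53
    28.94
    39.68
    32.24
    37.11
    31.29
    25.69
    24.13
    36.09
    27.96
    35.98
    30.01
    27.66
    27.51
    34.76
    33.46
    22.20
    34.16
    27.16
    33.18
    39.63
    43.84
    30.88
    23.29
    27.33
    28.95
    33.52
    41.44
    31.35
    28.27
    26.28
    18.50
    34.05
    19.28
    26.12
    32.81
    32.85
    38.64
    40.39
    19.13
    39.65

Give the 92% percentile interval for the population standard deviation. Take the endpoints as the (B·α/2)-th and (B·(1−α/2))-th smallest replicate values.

(19.13, 41.44)

Sorted replicates: 18.50, 19.13, 19.28, 19.47, 22.20, 23.29, 24.13, 24.28, 24.72, 25.69, 25.97, 26.12, 26.28, 26.89, 27.16, 27.33, 27.51, 27.66, 27.96, 28.27, 28.41, 28.94, 28.95, 30.01, 30.88, 31.29, 31.35, 32.24, 32.81, 32.85, 33.18, 33.46, 33.52, 33.86, 34.05, 34.16, 34.76, 34.92, 35.98, 36.09, 37.11, 38.64, 39.53, 39.63, 39.65, 39.68, 40.39, 41.44, 43.84, 43.96
α = 0.08; lower rank = 50 × 0.040 = 2; upper rank = 50 × 0.960 = 48.
The 2nd smallest replicate is 19.13; the 48th is 41.44.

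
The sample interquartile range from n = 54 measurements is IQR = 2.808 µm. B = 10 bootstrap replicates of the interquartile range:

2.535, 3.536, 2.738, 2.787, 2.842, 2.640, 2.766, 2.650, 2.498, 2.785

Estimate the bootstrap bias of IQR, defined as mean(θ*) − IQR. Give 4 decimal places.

mean(θ*) = (2.535 + 3.536 + 2.738 + 2.787 + 2.842 + 2.640 + 2.766 + 2.650 + 2.498 + 2.785) / 10 = 2.77770
bias = 2.77770 − 2.808

bias = −0.0303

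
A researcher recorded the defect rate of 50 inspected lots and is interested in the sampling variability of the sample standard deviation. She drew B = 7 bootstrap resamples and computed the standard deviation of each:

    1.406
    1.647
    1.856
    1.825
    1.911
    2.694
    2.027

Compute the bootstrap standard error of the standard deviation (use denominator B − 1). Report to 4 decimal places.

SE* = 0.4003

Bootstrap SE is the standard deviation of the 7 replicate standard deviations.
Mean of replicates: (1.406 + 1.647 + 1.856 + 1.825 + 1.911 + 2.694 + 2.027) / 7 = 13.36600 / 7 = 1.90943
Sum of squared deviations: (−0.50343)² + (−0.26243)² + (−0.05343)² + (−0.08443)² + (+0.00157)² + (+0.78457)² + (+0.11757)² = 0.96167
Variance = 0.96167 / 6 = 0.16028
SE* = √0.16028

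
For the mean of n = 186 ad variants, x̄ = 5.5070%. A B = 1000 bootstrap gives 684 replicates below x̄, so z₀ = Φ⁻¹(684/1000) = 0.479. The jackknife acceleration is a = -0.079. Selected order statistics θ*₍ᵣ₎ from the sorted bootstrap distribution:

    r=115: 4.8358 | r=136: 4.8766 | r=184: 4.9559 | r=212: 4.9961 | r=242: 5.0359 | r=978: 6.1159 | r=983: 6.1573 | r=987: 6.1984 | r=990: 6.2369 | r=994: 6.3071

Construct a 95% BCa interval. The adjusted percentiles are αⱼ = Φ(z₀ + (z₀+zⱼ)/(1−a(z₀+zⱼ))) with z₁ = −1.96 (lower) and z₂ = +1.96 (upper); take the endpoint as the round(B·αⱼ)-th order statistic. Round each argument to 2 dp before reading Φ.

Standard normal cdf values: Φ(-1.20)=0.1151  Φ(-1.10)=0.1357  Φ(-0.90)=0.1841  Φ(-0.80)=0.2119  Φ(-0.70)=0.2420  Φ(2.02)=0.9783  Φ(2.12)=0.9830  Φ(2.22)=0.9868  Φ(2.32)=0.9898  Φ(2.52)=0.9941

(4.8358, 6.3071)

Lower: z₀ + z₁ = 0.479 + (-1.960) = -1.481; 1 − a(z₀+z₁) = 1 − (-0.079)(-1.481) = 0.8830; argument = 0.479 + (-1.481)/0.8830 = -1.1982 → -1.20.
α₁ = Φ(-1.20) = 0.1151; rank = round(1000 × 0.1151) = 115; θ*₍115₎ = 4.8358.
Upper: z₀ + z₂ = 2.439; 1 − a(z₀+z₂) = 1.1927; argument = 2.5240 → 2.52; α₂ = 0.9941; rank = 994; θ*₍994₎ = 6.3071.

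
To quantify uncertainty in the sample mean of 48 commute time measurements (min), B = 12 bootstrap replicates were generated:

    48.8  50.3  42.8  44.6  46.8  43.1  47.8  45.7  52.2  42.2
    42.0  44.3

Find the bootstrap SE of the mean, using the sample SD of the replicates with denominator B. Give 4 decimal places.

SE* = 3.1953

Bootstrap SE is the standard deviation of the 12 replicate means.
Mean of replicates: (48.8 + 50.3 + 42.8 + 44.6 + 46.8 + 43.1 + 47.8 + 45.7 + 52.2 + 42.2 + 42.0 + 44.3) / 12 = 550.60000 / 12 = 45.88333
Sum of squared deviations: (+2.91667)² + (+4.41667)² + (−3.08333)² + (−1.28333)² + (+0.91667)² + (−2.78333)² + (+1.91667)² + (−0.18333)² + (+6.31667)² + (−3.68333)² + (−3.88333)² + (−1.58333)² = 122.51667
Variance = 122.51667 / 12 = 10.20972
SE* = √10.20972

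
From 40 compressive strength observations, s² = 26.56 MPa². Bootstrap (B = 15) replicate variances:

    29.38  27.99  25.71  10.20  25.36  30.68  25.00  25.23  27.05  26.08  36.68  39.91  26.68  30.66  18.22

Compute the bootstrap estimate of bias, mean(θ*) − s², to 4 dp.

mean(θ*) = (29.38 + 27.99 + 25.71 + 10.20 + 25.36 + 30.68 + 25.00 + 25.23 + 27.05 + 26.08 + 36.68 + 39.91 + 26.68 + 30.66 + 18.22) / 15 = 26.98867
bias = 26.98867 − 26.56

bias = +0.4287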